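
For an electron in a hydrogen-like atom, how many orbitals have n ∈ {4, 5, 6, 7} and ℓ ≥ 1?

Go shell by shell, enumerating (ℓ, m_ℓ) with ℓ ≥ 1:
n=4 → 15; n=5 → 24; n=6 → 35; n=7 → 48.
Total orbitals: 15 + 24 + 35 + 48 = 122.

122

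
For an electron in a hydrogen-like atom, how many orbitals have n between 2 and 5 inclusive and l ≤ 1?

16

For each n in the range, tally the orbitals obeying l ≤ 1:
n=2 → 4; n=3 → 4; n=4 → 4; n=5 → 4.
Total orbitals: 4 + 4 + 4 + 4 = 16.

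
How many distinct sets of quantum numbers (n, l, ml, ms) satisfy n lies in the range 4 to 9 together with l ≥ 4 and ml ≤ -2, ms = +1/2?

65

Go shell by shell, enumerating (l, ml) with l ≥ 4 and ml ≤ -2:
n=5 → 3; n=6 → 7; n=7 → 12; n=8 → 18; n=9 → 25.
Orbitals: 3 + 7 + 12 + 18 + 25 = 65. With ms fixed to +1/2 there is one state per orbital, so 65 states.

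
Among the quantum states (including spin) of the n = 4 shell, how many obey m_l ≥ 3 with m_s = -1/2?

Go through l = 0, …, 3 (the values permitted for n = 4).
Orbitals with m_l ≥ 3, by l: l=3 → 1.
Orbitals: 1. With m_s fixed to a single value there is one state per orbital, giving 1 state.

1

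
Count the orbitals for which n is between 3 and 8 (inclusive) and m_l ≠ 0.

For each n in the range, tally the orbitals obeying m_l ≠ 0:
n=3 → 6; n=4 → 12; n=5 → 20; n=6 → 30; n=7 → 42; n=8 → 56.
Total orbitals: 6 + 12 + 20 + 30 + 42 + 56 = 166.

166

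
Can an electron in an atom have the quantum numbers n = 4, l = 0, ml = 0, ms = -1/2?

Yes

n = 4 is a positive integer. l = 0 satisfies 0 ≤ l ≤ n−1 = 3. ml = 0 lies in the range −l … +l (here 0). ms = -1/2 is one of ±1/2.
All four constraints are satisfied.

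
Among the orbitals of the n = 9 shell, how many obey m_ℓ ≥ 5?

10

Go through ℓ = 0, …, 8 (the values permitted for n = 9).
Orbitals with m_ℓ ≥ 5, by ℓ: ℓ=5 → 1; ℓ=6 → 2; ℓ=7 → 3; ℓ=8 → 4.
Total orbitals: 1 + 2 + 3 + 4 = 10.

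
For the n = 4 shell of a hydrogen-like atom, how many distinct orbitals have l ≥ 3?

7

Contributions: l=3 → 7.
Total orbitals: 7.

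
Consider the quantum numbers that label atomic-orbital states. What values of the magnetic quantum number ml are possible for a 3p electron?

-1, 0, 1

The 3p subshell has l = 1, and ml takes every integer from −l to +l. With l = 1 that gives the 3 values -1, 0, 1.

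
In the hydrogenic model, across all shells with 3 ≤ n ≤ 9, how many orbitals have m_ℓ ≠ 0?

238

Work shell by shell — for each n, count the (ℓ, m_ℓ) pairs that satisfy m_ℓ ≠ 0:
n=3 → 6; n=4 → 12; n=5 → 20; n=6 → 30; n=7 → 42; n=8 → 56; n=9 → 72.
Total orbitals: 6 + 12 + 20 + 30 + 42 + 56 + 72 = 238.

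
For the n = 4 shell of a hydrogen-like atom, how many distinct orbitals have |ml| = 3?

Contributions: l=3 → 2.
Total orbitals: 2.

2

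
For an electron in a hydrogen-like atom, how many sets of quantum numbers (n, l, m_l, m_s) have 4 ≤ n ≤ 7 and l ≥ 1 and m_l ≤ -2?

68

Per-shell orbital counts meeting the constraint:
n=4 → 3; n=5 → 6; n=6 → 10; n=7 → 15.
Orbitals: 3 + 6 + 10 + 15 = 34. Including both spin states (m_s = ±1/2) gives 2 × 34 = 68 states.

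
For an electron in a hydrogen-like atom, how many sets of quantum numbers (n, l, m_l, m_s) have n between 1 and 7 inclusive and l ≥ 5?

70

For each n in the range, tally the orbitals obeying l ≥ 5:
n=6 → 11; n=7 → 24.
Orbitals: 11 + 24 = 35. Including both spin states (m_s = ±1/2) gives 2 × 35 = 70 states.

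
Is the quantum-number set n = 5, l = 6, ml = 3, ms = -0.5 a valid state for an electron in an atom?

The orbital quantum number must satisfy 0 ≤ l ≤ n−1. With n = 5 the allowed l values are 0, 1, 2, 3, 4, so l = 6 is out of range.

Invalid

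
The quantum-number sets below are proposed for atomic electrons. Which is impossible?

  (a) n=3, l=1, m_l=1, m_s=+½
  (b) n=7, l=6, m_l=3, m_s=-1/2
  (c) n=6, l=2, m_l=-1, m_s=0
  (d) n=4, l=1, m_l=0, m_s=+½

(c) has m_s = 0, but an electron's spin must be ±1/2.
The remaining sets (a), (b), (d) satisfy all four rules.

(c)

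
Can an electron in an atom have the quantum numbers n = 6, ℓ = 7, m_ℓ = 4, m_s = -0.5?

Invalid

The orbital quantum number must satisfy 0 ≤ ℓ ≤ n−1. With n = 6 the allowed ℓ values are 0, 1, 2, 3, 4, 5, so ℓ = 7 is out of range.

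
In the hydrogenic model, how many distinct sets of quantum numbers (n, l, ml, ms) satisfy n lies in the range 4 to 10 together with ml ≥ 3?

Work shell by shell — for each n, count the (l, ml) pairs that satisfy ml ≥ 3:
n=4 → 1; n=5 → 3; n=6 → 6; n=7 → 10; n=8 → 15; n=9 → 21; n=10 → 28.
Orbitals: 1 + 3 + 6 + 10 + 15 + 21 + 28 = 84. Including both spin states (ms = ±1/2) gives 2 × 84 = 168 states.

168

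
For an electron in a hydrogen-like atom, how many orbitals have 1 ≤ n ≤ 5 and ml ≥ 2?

10

For each n in the range, tally the orbitals obeying ml ≥ 2:
n=3 → 1; n=4 → 3; n=5 → 6.
Total orbitals: 1 + 3 + 6 = 10.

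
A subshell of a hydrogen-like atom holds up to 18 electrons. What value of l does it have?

2(2l+1) = 18 ⇒ 2l+1 = 9 ⇒ l = 4.

l = 4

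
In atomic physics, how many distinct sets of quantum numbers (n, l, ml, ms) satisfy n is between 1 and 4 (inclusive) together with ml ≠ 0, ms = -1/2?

20

Work shell by shell — for each n, count the (l, ml) pairs that satisfy ml ≠ 0:
n=2 → 2; n=3 → 6; n=4 → 12.
Orbitals: 2 + 6 + 12 = 20. With ms fixed to -1/2 there is one state per orbital, so 20 states.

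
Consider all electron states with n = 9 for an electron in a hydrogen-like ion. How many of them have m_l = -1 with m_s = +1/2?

Go through l = 0, …, 8 (the values permitted for n = 9).
Per l-value: l=1 → 1; l=2 → 1; l=3 → 1; l=4 → 1; l=5 → 1; l=6 → 1; l=7 → 1; l=8 → 1.
Orbitals: 1 + 1 + 1 + 1 + 1 + 1 + 1 + 1 = 8. With m_s fixed to a single value there is one state per orbital, giving 8 states.

8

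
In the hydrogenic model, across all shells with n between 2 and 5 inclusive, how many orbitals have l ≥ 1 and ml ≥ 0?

30

Go shell by shell, enumerating (l, ml) with l ≥ 1 and ml ≥ 0:
n=2 → 2; n=3 → 5; n=4 → 9; n=5 → 14.
Total orbitals: 2 + 5 + 9 + 14 = 30.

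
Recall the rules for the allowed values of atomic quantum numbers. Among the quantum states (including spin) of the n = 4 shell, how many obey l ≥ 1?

30

With n = 4 the allowed l are 0, 1, …, 3.
The (l, ml) pairs meeting l ≥ 1 give: l=1 → 3; l=2 → 5; l=3 → 7.
Orbitals: 3 + 5 + 7 = 15. Each orbital carries two spin states, so 15 × 2 = 30 states.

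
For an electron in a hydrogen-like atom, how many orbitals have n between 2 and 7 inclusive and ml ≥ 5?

Treat each shell separately and count matching orbitals:
n=6 → 1; n=7 → 3.
Total orbitals: 1 + 3 = 4.

4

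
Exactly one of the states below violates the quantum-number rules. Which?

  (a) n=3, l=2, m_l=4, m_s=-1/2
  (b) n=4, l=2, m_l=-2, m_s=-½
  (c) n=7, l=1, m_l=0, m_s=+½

(a)

(a) has |m_l| = 4 > l = 2, violating −l ≤ m_l ≤ l.
The remaining sets (b), (c) satisfy all four rules.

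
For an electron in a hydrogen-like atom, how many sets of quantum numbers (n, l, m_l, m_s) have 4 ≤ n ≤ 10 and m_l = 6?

For each n in the range, tally the orbitals obeying m_l = 6:
n=7 → 1; n=8 → 2; n=9 → 3; n=10 → 4.
Orbitals: 1 + 2 + 3 + 4 = 10. Including both spin states (m_s = ±1/2) gives 2 × 10 = 20 states.

20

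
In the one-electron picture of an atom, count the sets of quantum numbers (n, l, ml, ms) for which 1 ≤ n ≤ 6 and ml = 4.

Count contributing orbitals for each principal shell:
n=5 → 1; n=6 → 2.
Orbitals: 1 + 2 = 3. Including both spin states (ms = ±1/2) gives 2 × 3 = 6 states.

6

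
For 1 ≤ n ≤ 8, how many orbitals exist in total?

204

Total orbitals = 1² + 2² + 3² + 4² + 5² + 6² + 7² + 8² = 204.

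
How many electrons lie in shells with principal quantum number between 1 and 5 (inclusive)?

110

Shell n has n² orbitals: 1²=1 + 2²=4 + 3²=9 + 4²=16 + 5²=25 = 55 orbitals.
Two spin states per orbital: 2 × 55 = 110 electrons.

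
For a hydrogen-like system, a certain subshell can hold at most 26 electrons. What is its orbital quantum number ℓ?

ℓ = 6

2(2ℓ+1) = 26 ⇒ 2ℓ+1 = 13 ⇒ ℓ = 6.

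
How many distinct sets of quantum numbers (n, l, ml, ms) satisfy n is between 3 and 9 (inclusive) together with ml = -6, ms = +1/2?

Go shell by shell, enumerating (l, ml) with ml = -6:
n=7 → 1; n=8 → 2; n=9 → 3.
Orbitals: 1 + 2 + 3 = 6. With ms fixed to +1/2 there is one state per orbital, so 6 states.

6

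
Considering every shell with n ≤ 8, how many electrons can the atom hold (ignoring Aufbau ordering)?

408

Total orbitals = 1² + 2² + 3² + 4² + 5² + 6² + 7² + 8² = 204. Doubling for spin gives 408 electrons.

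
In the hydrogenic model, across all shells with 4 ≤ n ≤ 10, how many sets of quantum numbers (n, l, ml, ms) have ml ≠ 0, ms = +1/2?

Count contributing orbitals for each principal shell:
n=4 → 12; n=5 → 20; n=6 → 30; n=7 → 42; n=8 → 56; n=9 → 72; n=10 → 90.
Orbitals: 12 + 20 + 30 + 42 + 56 + 72 + 90 = 322. With ms fixed to +1/2 there is one state per orbital, so 322 states.

322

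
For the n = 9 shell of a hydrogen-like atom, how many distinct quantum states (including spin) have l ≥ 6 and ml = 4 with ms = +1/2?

3

For n = 9, l ranges over 0 … 8.
The (l, ml) pairs meeting l ≥ 6 and ml = 4 give: l=6 → 1; l=7 → 1; l=8 → 1.
Orbitals: 1 + 1 + 1 = 3. With ms fixed to a single value there is one state per orbital, giving 3 states.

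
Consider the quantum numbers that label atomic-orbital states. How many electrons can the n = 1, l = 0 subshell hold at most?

A subshell with l = 0 has 2l+1 = 1 orbital, each holding 2 electrons (spin ±1/2), so 1 × 2 = 2.

2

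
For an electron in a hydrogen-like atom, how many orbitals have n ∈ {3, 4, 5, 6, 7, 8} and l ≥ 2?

175

Treat each shell separately and count matching orbitals:
n=3 → 5; n=4 → 12; n=5 → 21; n=6 → 32; n=7 → 45; n=8 → 60.
Total orbitals: 5 + 12 + 21 + 32 + 45 + 60 = 175.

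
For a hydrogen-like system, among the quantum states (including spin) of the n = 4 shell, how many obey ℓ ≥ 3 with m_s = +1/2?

The (ℓ, m_ℓ) pairs meeting ℓ ≥ 3 give: ℓ=3 → 7.
Orbitals: 7. With m_s fixed to a single value there is one state per orbital, giving 7 states.

7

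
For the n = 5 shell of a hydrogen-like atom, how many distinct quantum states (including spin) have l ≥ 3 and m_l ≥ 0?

18

The n = 5 shell has l = 0 through 4; check each.
Contributions: l=3 → 4; l=4 → 5.
Orbitals: 4 + 5 = 9. Each orbital carries two spin states, so 9 × 2 = 18 states.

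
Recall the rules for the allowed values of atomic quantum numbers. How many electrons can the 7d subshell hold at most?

A subshell with l = 2 has 2l+1 = 5 orbitals, each holding 2 electrons (spin ±1/2), so 5 × 2 = 10.

10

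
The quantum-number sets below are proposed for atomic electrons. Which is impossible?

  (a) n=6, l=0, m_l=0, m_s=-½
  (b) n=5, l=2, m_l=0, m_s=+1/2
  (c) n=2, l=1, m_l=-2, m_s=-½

(c) has |m_l| = 2 > l = 1, violating −l ≤ m_l ≤ l.
The remaining sets (a), (b) satisfy all four rules.

(c)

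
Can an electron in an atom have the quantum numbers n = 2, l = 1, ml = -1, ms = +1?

Invalid

The spin quantum number for an electron can only be ms = +1/2 or −1/2; ms = +1 is not one of those.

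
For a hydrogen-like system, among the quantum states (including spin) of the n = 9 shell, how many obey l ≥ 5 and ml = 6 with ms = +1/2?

3

Go through l = 0, …, 8 (the values permitted for n = 9).
Contributions: l=6 → 1; l=7 → 1; l=8 → 1.
Orbitals: 1 + 1 + 1 = 3. With ms fixed to a single value there is one state per orbital, giving 3 states.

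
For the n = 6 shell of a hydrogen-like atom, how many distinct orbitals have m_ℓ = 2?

4

With n = 6 the allowed ℓ are 0, 1, …, 5.
Contributions: ℓ=2 → 1; ℓ=3 → 1; ℓ=4 → 1; ℓ=5 → 1.
Total orbitals: 1 + 1 + 1 + 1 = 4.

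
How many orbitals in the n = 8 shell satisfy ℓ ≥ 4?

With n = 8 the allowed ℓ are 0, 1, …, 7.
Contributions: ℓ=4 → 9; ℓ=5 → 11; ℓ=6 → 13; ℓ=7 → 15.
Total orbitals: 9 + 11 + 13 + 15 = 48.

48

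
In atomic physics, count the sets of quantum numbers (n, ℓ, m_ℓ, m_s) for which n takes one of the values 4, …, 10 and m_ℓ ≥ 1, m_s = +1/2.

161

Work shell by shell — for each n, count the (ℓ, m_ℓ) pairs that satisfy m_ℓ ≥ 1:
n=4 → 6; n=5 → 10; n=6 → 15; n=7 → 21; n=8 → 28; n=9 → 36; n=10 → 45.
Orbitals: 6 + 10 + 15 + 21 + 28 + 36 + 45 = 161. With m_s fixed to +1/2 there is one state per orbital, so 161 states.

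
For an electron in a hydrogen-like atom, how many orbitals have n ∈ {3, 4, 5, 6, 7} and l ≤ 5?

Treat each shell separately and count matching orbitals:
n=3 → 9; n=4 → 16; n=5 → 25; n=6 → 36; n=7 → 36.
Total orbitals: 9 + 16 + 25 + 36 + 36 = 122.

122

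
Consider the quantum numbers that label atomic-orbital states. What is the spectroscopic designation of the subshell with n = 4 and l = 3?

l = 3 corresponds to the letter 'f', so the subshell is 4f.

4f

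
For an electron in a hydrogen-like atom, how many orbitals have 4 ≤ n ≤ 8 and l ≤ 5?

149

Treat each shell separately and count matching orbitals:
n=4 → 16; n=5 → 25; n=6 → 36; n=7 → 36; n=8 → 36.
Total orbitals: 16 + 25 + 36 + 36 + 36 = 149.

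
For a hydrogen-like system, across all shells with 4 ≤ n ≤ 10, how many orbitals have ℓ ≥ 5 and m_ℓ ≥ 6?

Treat each shell separately and count matching orbitals:
n=7 → 1; n=8 → 3; n=9 → 6; n=10 → 10.
Total orbitals: 1 + 3 + 6 + 10 = 20.

20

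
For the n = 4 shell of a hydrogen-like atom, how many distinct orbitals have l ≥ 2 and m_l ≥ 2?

For n = 4, l ranges over 0 … 3.
Contributions: l=2 → 1; l=3 → 2.
Total orbitals: 1 + 2 = 3.

3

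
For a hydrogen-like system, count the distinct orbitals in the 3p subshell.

3

A subshell has 2l+1 orbitals; with l = 1, that's 3.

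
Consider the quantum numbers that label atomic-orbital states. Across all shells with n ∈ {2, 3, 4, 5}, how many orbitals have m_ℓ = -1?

Count contributing orbitals for each principal shell:
n=2 → 1; n=3 → 2; n=4 → 3; n=5 → 4.
Total orbitals: 1 + 2 + 3 + 4 = 10.

10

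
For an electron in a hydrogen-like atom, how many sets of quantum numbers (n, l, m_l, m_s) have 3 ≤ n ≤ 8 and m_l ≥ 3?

Treat each shell separately and count matching orbitals:
n=4 → 1; n=5 → 3; n=6 → 6; n=7 → 10; n=8 → 15.
Orbitals: 1 + 3 + 6 + 10 + 15 = 35. Including both spin states (m_s = ±1/2) gives 2 × 35 = 70 states.

70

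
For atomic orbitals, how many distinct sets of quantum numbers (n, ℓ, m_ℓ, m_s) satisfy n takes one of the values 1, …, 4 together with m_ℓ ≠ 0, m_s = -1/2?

Treat each shell separately and count matching orbitals:
n=2 → 2; n=3 → 6; n=4 → 12.
Orbitals: 2 + 6 + 12 = 20. With m_s fixed to -1/2 there is one state per orbital, so 20 states.

20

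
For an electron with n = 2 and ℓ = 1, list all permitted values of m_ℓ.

m_ℓ takes every integer from −ℓ to +ℓ. With ℓ = 1 that gives the 3 values -1, 0, 1.

-1, 0, 1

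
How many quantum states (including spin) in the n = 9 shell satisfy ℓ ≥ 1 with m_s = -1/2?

80

With n = 9 the allowed ℓ are 0, 1, …, 8.
Per ℓ-value: ℓ=1 → 3; ℓ=2 → 5; ℓ=3 → 7; ℓ=4 → 9; ℓ=5 → 11; ℓ=6 → 13; ℓ=7 → 15; ℓ=8 → 17.
Orbitals: 3 + 5 + 7 + 9 + 11 + 13 + 15 + 17 = 80. With m_s fixed to a single value there is one state per orbital, giving 80 states.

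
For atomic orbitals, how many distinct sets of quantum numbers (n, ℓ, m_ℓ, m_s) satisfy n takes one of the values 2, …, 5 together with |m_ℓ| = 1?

Count contributing orbitals for each principal shell:
n=2 → 2; n=3 → 4; n=4 → 6; n=5 → 8.
Orbitals: 2 + 4 + 6 + 8 = 20. Including both spin states (m_s = ±1/2) gives 2 × 20 = 40 states.

40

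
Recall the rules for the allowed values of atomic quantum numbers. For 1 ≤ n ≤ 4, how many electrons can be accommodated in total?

60

Total orbitals = 1² + 2² + 3² + 4² = 30. Doubling for spin gives 60 electrons.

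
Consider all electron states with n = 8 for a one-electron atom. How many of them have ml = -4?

8

For n = 8, l ranges over 0 … 7.
Contributions: l=4 → 1; l=5 → 1; l=6 → 1; l=7 → 1.
Orbitals: 1 + 1 + 1 + 1 = 4. Each orbital carries two spin states, so 4 × 2 = 8 states.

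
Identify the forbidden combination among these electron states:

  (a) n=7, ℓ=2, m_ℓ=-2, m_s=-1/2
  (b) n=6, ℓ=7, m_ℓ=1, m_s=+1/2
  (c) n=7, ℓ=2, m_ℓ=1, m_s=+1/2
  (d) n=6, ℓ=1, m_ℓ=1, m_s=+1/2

(b)

(b) has ℓ = 7 ≥ n = 6, violating 0 ≤ ℓ ≤ n−1.
The remaining sets (a), (c), (d) satisfy all four rules.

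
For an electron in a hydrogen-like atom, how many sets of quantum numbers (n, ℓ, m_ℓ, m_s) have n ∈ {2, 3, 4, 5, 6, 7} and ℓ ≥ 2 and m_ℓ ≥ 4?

20

Count contributing orbitals for each principal shell:
n=5 → 1; n=6 → 3; n=7 → 6.
Orbitals: 1 + 3 + 6 = 10. Including both spin states (m_s = ±1/2) gives 2 × 10 = 20 states.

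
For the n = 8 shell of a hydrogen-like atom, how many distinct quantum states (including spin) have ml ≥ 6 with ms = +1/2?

3

With n = 8 the allowed l are 0, 1, …, 7.
Orbitals with ml ≥ 6, by l: l=6 → 1; l=7 → 2.
Orbitals: 1 + 2 = 3. With ms fixed to a single value there is one state per orbital, giving 3 states.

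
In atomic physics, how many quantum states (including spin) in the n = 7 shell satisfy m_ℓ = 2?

10

With n = 7 the allowed ℓ are 0, 1, …, 6.
Contributions: ℓ=2 → 1; ℓ=3 → 1; ℓ=4 → 1; ℓ=5 → 1; ℓ=6 → 1.
Orbitals: 1 + 1 + 1 + 1 + 1 = 5. Each orbital carries two spin states, so 5 × 2 = 10 states.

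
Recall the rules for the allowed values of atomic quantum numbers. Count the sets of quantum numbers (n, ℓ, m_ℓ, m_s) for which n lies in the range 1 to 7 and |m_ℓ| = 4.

For each n in the range, tally the orbitals obeying |m_ℓ| = 4:
n=5 → 2; n=6 → 4; n=7 → 6.
Orbitals: 2 + 4 + 6 = 12. Including both spin states (m_s = ±1/2) gives 2 × 12 = 24 states.

24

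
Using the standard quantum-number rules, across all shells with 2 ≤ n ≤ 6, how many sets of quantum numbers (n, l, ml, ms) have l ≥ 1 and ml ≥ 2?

Go shell by shell, enumerating (l, ml) with l ≥ 1 and ml ≥ 2:
n=3 → 1; n=4 → 3; n=5 → 6; n=6 → 10.
Orbitals: 1 + 3 + 6 + 10 = 20. Including both spin states (ms = ±1/2) gives 2 × 20 = 40 states.

40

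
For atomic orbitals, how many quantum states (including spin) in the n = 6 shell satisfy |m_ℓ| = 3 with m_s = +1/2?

6

For n = 6, ℓ ranges over 0 … 5.
Orbitals with |m_ℓ| = 3, by ℓ: ℓ=3 → 2; ℓ=4 → 2; ℓ=5 → 2.
Orbitals: 2 + 2 + 2 = 6. With m_s fixed to a single value there is one state per orbital, giving 6 states.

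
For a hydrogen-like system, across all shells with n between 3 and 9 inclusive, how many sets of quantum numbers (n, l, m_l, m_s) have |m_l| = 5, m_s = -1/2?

Go shell by shell, enumerating (l, m_l) with |m_l| = 5:
n=6 → 2; n=7 → 4; n=8 → 6; n=9 → 8.
Orbitals: 2 + 4 + 6 + 8 = 20. With m_s fixed to -1/2 there is one state per orbital, so 20 states.

20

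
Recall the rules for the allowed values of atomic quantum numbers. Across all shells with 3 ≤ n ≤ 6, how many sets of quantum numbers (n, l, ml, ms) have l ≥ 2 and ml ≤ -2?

Work shell by shell — for each n, count the (l, ml) pairs that satisfy l ≥ 2 and ml ≤ -2:
n=3 → 1; n=4 → 3; n=5 → 6; n=6 → 10.
Orbitals: 1 + 3 + 6 + 10 = 20. Including both spin states (ms = ±1/2) gives 2 × 20 = 40 states.

40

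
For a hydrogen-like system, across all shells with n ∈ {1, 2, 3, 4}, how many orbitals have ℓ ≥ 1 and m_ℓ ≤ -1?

10

Count contributing orbitals for each principal shell:
n=2 → 1; n=3 → 3; n=4 → 6.
Total orbitals: 1 + 3 + 6 = 10.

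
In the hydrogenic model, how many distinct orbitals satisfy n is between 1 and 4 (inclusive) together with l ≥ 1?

Treat each shell separately and count matching orbitals:
n=2 → 3; n=3 → 8; n=4 → 15.
Total orbitals: 3 + 8 + 15 = 26.

26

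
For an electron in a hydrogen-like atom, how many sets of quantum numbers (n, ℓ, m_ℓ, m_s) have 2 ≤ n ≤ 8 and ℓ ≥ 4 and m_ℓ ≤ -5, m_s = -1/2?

10

For each n in the range, tally the orbitals obeying ℓ ≥ 4 and m_ℓ ≤ -5:
n=6 → 1; n=7 → 3; n=8 → 6.
Orbitals: 1 + 3 + 6 = 10. With m_s fixed to -1/2 there is one state per orbital, so 10 states.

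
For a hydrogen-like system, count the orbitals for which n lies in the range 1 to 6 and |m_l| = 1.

30

Treat each shell separately and count matching orbitals:
n=2 → 2; n=3 → 4; n=4 → 6; n=5 → 8; n=6 → 10.
Total orbitals: 2 + 4 + 6 + 8 + 10 = 30.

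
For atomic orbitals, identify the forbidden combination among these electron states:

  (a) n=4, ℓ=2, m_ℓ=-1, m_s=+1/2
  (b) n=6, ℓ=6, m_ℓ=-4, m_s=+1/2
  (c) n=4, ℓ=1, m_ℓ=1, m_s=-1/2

(b) has ℓ = 6 ≥ n = 6, violating 0 ≤ ℓ ≤ n−1.
The remaining sets (a), (c) satisfy all four rules.

(b)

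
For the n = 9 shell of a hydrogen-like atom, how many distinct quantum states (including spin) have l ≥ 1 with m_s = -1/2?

The (l, m_l) pairs meeting l ≥ 1 give: l=1 → 3; l=2 → 5; l=3 → 7; l=4 → 9; l=5 → 11; l=6 → 13; l=7 → 15; l=8 → 17.
Orbitals: 3 + 5 + 7 + 9 + 11 + 13 + 15 + 17 = 80. With m_s fixed to a single value there is one state per orbital, giving 80 states.

80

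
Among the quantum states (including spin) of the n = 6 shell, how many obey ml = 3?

The (l, ml) pairs meeting ml = 3 give: l=3 → 1; l=4 → 1; l=5 → 1.
Orbitals: 1 + 1 + 1 = 3. Each orbital carries two spin states, so 3 × 2 = 6 states.

6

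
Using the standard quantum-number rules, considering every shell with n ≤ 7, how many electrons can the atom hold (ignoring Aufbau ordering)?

Total orbitals = 1² + 2² + 3² + 4² + 5² + 6² + 7² = 140. Doubling for spin gives 280 electrons.

280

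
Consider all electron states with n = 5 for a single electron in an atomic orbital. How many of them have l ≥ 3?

32

For n = 5, l ranges over 0 … 4.
The (l, ml) pairs meeting l ≥ 3 give: l=3 → 7; l=4 → 9.
Orbitals: 7 + 9 = 16. Each orbital carries two spin states, so 16 × 2 = 32 states.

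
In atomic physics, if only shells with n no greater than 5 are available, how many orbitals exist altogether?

55

Total orbitals = 1² + 2² + 3² + 4² + 5² = 55.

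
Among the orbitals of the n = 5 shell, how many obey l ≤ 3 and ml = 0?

The n = 5 shell has l = 0 through 4; check each.
Orbitals with l ≤ 3 and ml = 0, by l: l=0 → 1; l=1 → 1; l=2 → 1; l=3 → 1.
Total orbitals: 1 + 1 + 1 + 1 = 4.

4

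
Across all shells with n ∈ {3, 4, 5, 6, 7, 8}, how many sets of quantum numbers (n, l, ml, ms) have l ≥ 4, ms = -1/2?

Work shell by shell — for each n, count the (l, ml) pairs that satisfy l ≥ 4:
n=5 → 9; n=6 → 20; n=7 → 33; n=8 → 48.
Orbitals: 9 + 20 + 33 + 48 = 110. With ms fixed to -1/2 there is one state per orbital, so 110 states.

110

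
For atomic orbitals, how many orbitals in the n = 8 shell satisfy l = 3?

7

Orbitals with l = 3, by l: l=3 → 7.
Total orbitals: 7.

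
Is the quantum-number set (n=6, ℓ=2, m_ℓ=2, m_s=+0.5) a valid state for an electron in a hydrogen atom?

Yes

n = 6 is a positive integer. ℓ = 2 satisfies 0 ≤ ℓ ≤ n−1 = 5. m_ℓ = 2 lies in the range −ℓ … +ℓ (here −2 … 2). m_s = +1/2 is one of ±1/2.
All four constraints are satisfied.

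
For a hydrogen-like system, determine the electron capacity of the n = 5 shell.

50

A shell holds 2n² electrons: 2 × 5² = 2 × 25 = 50.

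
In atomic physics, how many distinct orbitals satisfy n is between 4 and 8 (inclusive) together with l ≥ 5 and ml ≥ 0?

40

Count contributing orbitals for each principal shell:
n=6 → 6; n=7 → 13; n=8 → 21.
Total orbitals: 6 + 13 + 21 = 40.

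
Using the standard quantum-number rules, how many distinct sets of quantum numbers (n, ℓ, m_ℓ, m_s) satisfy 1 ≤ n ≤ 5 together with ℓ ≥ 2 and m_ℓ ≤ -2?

Per-shell orbital counts meeting the constraint:
n=3 → 1; n=4 → 3; n=5 → 6.
Orbitals: 1 + 3 + 6 = 10. Including both spin states (m_s = ±1/2) gives 2 × 10 = 20 states.

20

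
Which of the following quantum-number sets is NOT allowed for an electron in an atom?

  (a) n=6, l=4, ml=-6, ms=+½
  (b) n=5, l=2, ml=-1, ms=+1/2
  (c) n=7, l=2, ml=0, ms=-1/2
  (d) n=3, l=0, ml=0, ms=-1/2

(a) has |ml| = 6 > l = 4, violating −l ≤ ml ≤ l.
The remaining sets (b), (c), (d) satisfy all four rules.

(a)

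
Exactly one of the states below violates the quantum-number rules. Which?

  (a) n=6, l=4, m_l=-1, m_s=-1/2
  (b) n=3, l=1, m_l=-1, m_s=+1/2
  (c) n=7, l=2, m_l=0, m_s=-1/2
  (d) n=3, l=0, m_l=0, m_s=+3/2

(d)

(d) has m_s = +3/2, but an electron's spin must be ±1/2.
The remaining sets (a), (b), (c) satisfy all four rules.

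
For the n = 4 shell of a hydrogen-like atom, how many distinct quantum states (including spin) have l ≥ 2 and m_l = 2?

4

For n = 4, l ranges over 0 … 3.
The (l, m_l) pairs meeting l ≥ 2 and m_l = 2 give: l=2 → 1; l=3 → 1.
Orbitals: 1 + 1 = 2. Each orbital carries two spin states, so 2 × 2 = 4 states.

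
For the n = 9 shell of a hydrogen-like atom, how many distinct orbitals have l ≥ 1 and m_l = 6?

3

Per l-value: l=6 → 1; l=7 → 1; l=8 → 1.
Total orbitals: 1 + 1 + 1 = 3.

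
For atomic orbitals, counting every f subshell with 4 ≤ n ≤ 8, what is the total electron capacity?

An f subshell (l = 3) exists for every n ≥ 4, so shells n = 4, 5, 6, 7, 8 each contribute one — 5 subshells.
Since each f subshell holds 2(2·3+1) = 14 electrons, the total is 5 × 14 = 70.

70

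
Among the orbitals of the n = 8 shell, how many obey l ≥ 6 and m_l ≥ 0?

15

Orbitals with l ≥ 6 and m_l ≥ 0, by l: l=6 → 7; l=7 → 8.
Total orbitals: 7 + 8 = 15.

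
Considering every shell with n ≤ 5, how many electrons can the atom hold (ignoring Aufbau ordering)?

110

Total orbitals = 1² + 2² + 3² + 4² + 5² = 55. Doubling for spin gives 110 electrons.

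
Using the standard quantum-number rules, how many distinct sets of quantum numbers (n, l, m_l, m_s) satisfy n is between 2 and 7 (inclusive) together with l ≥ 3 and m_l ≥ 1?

Per-shell orbital counts meeting the constraint:
n=4 → 3; n=5 → 7; n=6 → 12; n=7 → 18.
Orbitals: 3 + 7 + 12 + 18 = 40. Including both spin states (m_s = ±1/2) gives 2 × 40 = 80 states.

80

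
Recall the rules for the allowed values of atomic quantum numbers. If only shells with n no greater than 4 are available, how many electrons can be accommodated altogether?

Total orbitals = 1² + 2² + 3² + 4² = 30. Doubling for spin gives 60 electrons.

60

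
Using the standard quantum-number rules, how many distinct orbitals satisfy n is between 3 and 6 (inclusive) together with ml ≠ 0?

Go shell by shell, enumerating (l, ml) with ml ≠ 0:
n=3 → 6; n=4 → 12; n=5 → 20; n=6 → 30.
Total orbitals: 6 + 12 + 20 + 30 = 68.

68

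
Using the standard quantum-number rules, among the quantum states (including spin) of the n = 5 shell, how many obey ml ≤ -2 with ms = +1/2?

6

For n = 5, l ranges over 0 … 4.
Contributions: l=2 → 1; l=3 → 2; l=4 → 3.
Orbitals: 1 + 2 + 3 = 6. With ms fixed to a single value there is one state per orbital, giving 6 states.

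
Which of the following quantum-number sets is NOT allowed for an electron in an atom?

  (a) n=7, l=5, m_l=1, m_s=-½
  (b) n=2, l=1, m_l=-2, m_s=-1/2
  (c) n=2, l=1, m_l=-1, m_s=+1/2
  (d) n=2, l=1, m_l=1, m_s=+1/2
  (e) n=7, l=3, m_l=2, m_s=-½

(b)

(b) has |m_l| = 2 > l = 1, violating −l ≤ m_l ≤ l.
The remaining sets (a), (c), (d), (e) satisfy all four rules.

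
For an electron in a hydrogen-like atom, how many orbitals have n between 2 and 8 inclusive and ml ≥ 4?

Treat each shell separately and count matching orbitals:
n=5 → 1; n=6 → 3; n=7 → 6; n=8 → 10.
Total orbitals: 1 + 3 + 6 + 10 = 20.

20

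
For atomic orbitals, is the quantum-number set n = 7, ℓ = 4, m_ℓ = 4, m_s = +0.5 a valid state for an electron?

n = 7 is a positive integer. ℓ = 4 satisfies 0 ≤ ℓ ≤ n−1 = 6. m_ℓ = 4 lies in the range −ℓ … +ℓ (here −4 … 4). m_s = +1/2 is one of ±1/2.
All four constraints are satisfied.

Allowed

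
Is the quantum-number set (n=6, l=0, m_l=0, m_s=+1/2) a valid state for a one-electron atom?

n = 6 is a positive integer. l = 0 satisfies 0 ≤ l ≤ n−1 = 5. m_l = 0 lies in the range −l … +l (here 0). m_s = +1/2 is one of ±1/2.
All four constraints are satisfied.

Yes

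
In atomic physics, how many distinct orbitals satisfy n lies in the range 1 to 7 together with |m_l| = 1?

42

Treat each shell separately and count matching orbitals:
n=2 → 2; n=3 → 4; n=4 → 6; n=5 → 8; n=6 → 10; n=7 → 12.
Total orbitals: 2 + 4 + 6 + 8 + 10 + 12 = 42.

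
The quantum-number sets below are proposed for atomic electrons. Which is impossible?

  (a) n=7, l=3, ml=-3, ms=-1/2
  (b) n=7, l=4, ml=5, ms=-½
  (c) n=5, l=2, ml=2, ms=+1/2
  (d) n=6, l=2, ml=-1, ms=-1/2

(b)

(b) has |ml| = 5 > l = 4, violating −l ≤ ml ≤ l.
The remaining sets (a), (c), (d) satisfy all four rules.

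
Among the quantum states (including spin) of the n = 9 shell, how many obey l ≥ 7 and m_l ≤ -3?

22

For n = 9, l ranges over 0 … 8.
Orbitals with l ≥ 7 and m_l ≤ -3, by l: l=7 → 5; l=8 → 6.
Orbitals: 5 + 6 = 11. Each orbital carries two spin states, so 11 × 2 = 22 states.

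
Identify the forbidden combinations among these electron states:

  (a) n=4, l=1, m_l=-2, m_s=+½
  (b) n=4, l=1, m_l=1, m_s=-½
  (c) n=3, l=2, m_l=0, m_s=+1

(a) has |m_l| = 2 > l = 1, violating −l ≤ m_l ≤ l.
(c) has m_s = +1, but an electron's spin must be ±1/2.
The remaining set (b) satisfies all four rules.

(a) and (c)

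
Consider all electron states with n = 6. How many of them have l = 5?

22

Go through l = 0, …, 5 (the values permitted for n = 6).
Per l-value: l=5 → 11.
Orbitals: 11. Each orbital carries two spin states, so 11 × 2 = 22 states.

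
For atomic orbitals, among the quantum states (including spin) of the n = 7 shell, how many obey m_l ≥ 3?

20

Go through l = 0, …, 6 (the values permitted for n = 7).
The (l, m_l) pairs meeting m_l ≥ 3 give: l=3 → 1; l=4 → 2; l=5 → 3; l=6 → 4.
Orbitals: 1 + 2 + 3 + 4 = 10. Each orbital carries two spin states, so 10 × 2 = 20 states.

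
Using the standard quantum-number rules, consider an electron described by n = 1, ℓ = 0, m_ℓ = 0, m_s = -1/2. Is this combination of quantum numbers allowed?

n = 1 is a positive integer. ℓ = 0 satisfies 0 ≤ ℓ ≤ n−1 = 0. m_ℓ = 0 lies in the range −ℓ … +ℓ (here 0). m_s = -1/2 is one of ±1/2.
All four constraints are satisfied.

Valid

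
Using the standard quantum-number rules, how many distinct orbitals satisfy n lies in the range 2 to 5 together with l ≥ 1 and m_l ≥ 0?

30

Go shell by shell, enumerating (l, m_l) with l ≥ 1 and m_l ≥ 0:
n=2 → 2; n=3 → 5; n=4 → 9; n=5 → 14.
Total orbitals: 2 + 5 + 9 + 14 = 30.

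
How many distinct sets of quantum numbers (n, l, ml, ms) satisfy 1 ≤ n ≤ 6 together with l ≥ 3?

100

Go shell by shell, enumerating (l, ml) with l ≥ 3:
n=4 → 7; n=5 → 16; n=6 → 27.
Orbitals: 7 + 16 + 27 = 50. Including both spin states (ms = ±1/2) gives 2 × 50 = 100 states.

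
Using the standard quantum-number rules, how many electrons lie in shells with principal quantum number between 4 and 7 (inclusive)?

Shell n has n² orbitals: 4²=16 + 5²=25 + 6²=36 + 7²=49 = 126 orbitals.
Two spin states per orbital: 2 × 126 = 252 electrons.

252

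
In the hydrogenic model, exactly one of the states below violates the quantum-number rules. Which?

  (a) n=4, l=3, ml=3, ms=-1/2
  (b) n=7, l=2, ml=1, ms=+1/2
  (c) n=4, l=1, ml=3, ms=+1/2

(c)

(c) has |ml| = 3 > l = 1, violating −l ≤ ml ≤ l.
The remaining sets (a), (b) satisfy all four rules.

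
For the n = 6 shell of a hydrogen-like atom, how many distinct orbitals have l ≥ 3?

27

The (l, m_l) pairs meeting l ≥ 3 give: l=3 → 7; l=4 → 9; l=5 → 11.
Total orbitals: 7 + 9 + 11 = 27.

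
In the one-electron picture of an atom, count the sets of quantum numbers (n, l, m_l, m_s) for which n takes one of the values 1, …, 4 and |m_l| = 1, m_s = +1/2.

Count contributing orbitals for each principal shell:
n=2 → 2; n=3 → 4; n=4 → 6.
Orbitals: 2 + 4 + 6 = 12. With m_s fixed to +1/2 there is one state per orbital, so 12 states.

12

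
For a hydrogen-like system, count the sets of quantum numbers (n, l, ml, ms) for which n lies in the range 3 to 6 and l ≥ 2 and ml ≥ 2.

40

For each n in the range, tally the orbitals obeying l ≥ 2 and ml ≥ 2:
n=3 → 1; n=4 → 3; n=5 → 6; n=6 → 10.
Orbitals: 1 + 3 + 6 + 10 = 20. Including both spin states (ms = ±1/2) gives 2 × 20 = 40 states.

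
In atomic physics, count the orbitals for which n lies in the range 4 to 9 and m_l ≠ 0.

232

Work shell by shell — for each n, count the (l, m_l) pairs that satisfy m_l ≠ 0:
n=4 → 12; n=5 → 20; n=6 → 30; n=7 → 42; n=8 → 56; n=9 → 72.
Total orbitals: 12 + 20 + 30 + 42 + 56 + 72 = 232.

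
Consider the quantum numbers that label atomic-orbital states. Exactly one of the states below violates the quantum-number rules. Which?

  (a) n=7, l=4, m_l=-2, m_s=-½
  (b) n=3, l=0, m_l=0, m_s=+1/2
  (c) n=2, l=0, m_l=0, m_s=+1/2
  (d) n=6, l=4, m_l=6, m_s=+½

(d)

(d) has |m_l| = 6 > l = 4, violating −l ≤ m_l ≤ l.
The remaining sets (a), (b), (c) satisfy all four rules.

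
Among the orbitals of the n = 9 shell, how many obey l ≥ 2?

77

The n = 9 shell has l = 0 through 8; check each.
Per l-value: l=2 → 5; l=3 → 7; l=4 → 9; l=5 → 11; l=6 → 13; l=7 → 15; l=8 → 17.
Total orbitals: 5 + 7 + 9 + 11 + 13 + 15 + 17 = 77.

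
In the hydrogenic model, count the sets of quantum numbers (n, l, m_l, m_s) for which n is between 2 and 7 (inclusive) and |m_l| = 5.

Work shell by shell — for each n, count the (l, m_l) pairs that satisfy |m_l| = 5:
n=6 → 2; n=7 → 4.
Orbitals: 2 + 4 = 6. Including both spin states (m_s = ±1/2) gives 2 × 6 = 12 states.

12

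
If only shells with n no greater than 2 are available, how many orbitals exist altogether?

Total orbitals = 1² + 2² = 5.

5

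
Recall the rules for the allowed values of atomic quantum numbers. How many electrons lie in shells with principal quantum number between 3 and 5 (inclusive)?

100

Shell n has n² orbitals: 3²=9 + 4²=16 + 5²=25 = 50 orbitals.
Two spin states per orbital: 2 × 50 = 100 electrons.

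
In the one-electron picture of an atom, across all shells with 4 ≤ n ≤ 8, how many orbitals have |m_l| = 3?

30

Go shell by shell, enumerating (l, m_l) with |m_l| = 3:
n=4 → 2; n=5 → 4; n=6 → 6; n=7 → 8; n=8 → 10.
Total orbitals: 2 + 4 + 6 + 8 + 10 = 30.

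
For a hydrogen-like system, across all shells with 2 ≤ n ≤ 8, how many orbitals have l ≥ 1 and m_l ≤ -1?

84

Treat each shell separately and count matching orbitals:
n=2 → 1; n=3 → 3; n=4 → 6; n=5 → 10; n=6 → 15; n=7 → 21; n=8 → 28.
Total orbitals: 1 + 3 + 6 + 10 + 15 + 21 + 28 = 84.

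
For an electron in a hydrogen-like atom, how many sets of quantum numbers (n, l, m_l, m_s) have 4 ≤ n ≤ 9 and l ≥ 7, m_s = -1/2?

Work shell by shell — for each n, count the (l, m_l) pairs that satisfy l ≥ 7:
n=8 → 15; n=9 → 32.
Orbitals: 15 + 32 = 47. With m_s fixed to -1/2 there is one state per orbital, so 47 states.

47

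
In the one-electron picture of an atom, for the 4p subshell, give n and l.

n = 4, l = 1

The leading integer gives n = 4; the letter 'p' means l = 1.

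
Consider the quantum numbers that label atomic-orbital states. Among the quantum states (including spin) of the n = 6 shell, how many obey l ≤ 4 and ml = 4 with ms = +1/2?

With n = 6 the allowed l are 0, 1, …, 5.
Contributions: l=4 → 1.
Orbitals: 1. With ms fixed to a single value there is one state per orbital, giving 1 state.

1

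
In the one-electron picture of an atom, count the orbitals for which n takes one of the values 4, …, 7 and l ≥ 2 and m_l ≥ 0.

Work shell by shell — for each n, count the (l, m_l) pairs that satisfy l ≥ 2 and m_l ≥ 0:
n=4 → 7; n=5 → 12; n=6 → 18; n=7 → 25.
Total orbitals: 7 + 12 + 18 + 25 = 62.

62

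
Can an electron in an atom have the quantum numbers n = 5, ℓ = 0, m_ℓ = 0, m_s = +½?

Valid

n = 5 is a positive integer. ℓ = 0 satisfies 0 ≤ ℓ ≤ n−1 = 4. m_ℓ = 0 lies in the range −ℓ … +ℓ (here 0). m_s = +1/2 is one of ±1/2.
All four constraints are satisfied.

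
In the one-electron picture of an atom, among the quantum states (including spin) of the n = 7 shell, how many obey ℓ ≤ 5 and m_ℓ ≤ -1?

30

The n = 7 shell has ℓ = 0 through 6; check each.
The (ℓ, m_ℓ) pairs meeting ℓ ≤ 5 and m_ℓ ≤ -1 give: ℓ=1 → 1; ℓ=2 → 2; ℓ=3 → 3; ℓ=4 → 4; ℓ=5 → 5.
Orbitals: 1 + 2 + 3 + 4 + 5 = 15. Each orbital carries two spin states, so 15 × 2 = 30 states.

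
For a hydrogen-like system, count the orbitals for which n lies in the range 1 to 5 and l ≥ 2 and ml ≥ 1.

Go shell by shell, enumerating (l, ml) with l ≥ 2 and ml ≥ 1:
n=3 → 2; n=4 → 5; n=5 → 9.
Total orbitals: 2 + 5 + 9 = 16.

16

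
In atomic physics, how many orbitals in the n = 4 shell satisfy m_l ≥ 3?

For n = 4, l ranges over 0 … 3.
Orbitals with m_l ≥ 3, by l: l=3 → 1.
Total orbitals: 1.

1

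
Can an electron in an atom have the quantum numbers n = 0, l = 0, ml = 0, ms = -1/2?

The principal quantum number must be a positive integer (n ≥ 1), but here n = 0.

Not allowed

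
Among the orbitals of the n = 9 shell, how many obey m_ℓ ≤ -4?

15

Go through ℓ = 0, …, 8 (the values permitted for n = 9).
Per ℓ-value: ℓ=4 → 1; ℓ=5 → 2; ℓ=6 → 3; ℓ=7 → 4; ℓ=8 → 5.
Total orbitals: 1 + 2 + 3 + 4 + 5 = 15.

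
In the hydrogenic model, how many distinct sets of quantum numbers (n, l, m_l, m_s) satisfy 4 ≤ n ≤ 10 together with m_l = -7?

For each n in the range, tally the orbitals obeying m_l = -7:
n=8 → 1; n=9 → 2; n=10 → 3.
Orbitals: 1 + 2 + 3 = 6. Including both spin states (m_s = ±1/2) gives 2 × 6 = 12 states.

12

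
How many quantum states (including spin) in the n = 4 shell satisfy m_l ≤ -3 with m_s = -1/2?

1

With n = 4 the allowed l are 0, 1, …, 3.
Orbitals with m_l ≤ -3, by l: l=3 → 1.
Orbitals: 1. With m_s fixed to a single value there is one state per orbital, giving 1 state.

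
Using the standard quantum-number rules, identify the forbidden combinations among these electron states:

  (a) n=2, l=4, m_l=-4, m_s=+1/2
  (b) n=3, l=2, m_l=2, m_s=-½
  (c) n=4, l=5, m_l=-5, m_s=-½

(a) has l = 4 ≥ n = 2, violating 0 ≤ l ≤ n−1.
(c) has l = 5 ≥ n = 4, violating 0 ≤ l ≤ n−1.
The remaining set (b) satisfies all four rules.

(a) and (c)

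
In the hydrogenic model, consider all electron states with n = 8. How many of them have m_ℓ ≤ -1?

56

With n = 8 the allowed ℓ are 0, 1, …, 7.
Per ℓ-value: ℓ=1 → 1; ℓ=2 → 2; ℓ=3 → 3; ℓ=4 → 4; ℓ=5 → 5; ℓ=6 → 6; ℓ=7 → 7.
Orbitals: 1 + 2 + 3 + 4 + 5 + 6 + 7 = 28. Each orbital carries two spin states, so 28 × 2 = 56 states.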